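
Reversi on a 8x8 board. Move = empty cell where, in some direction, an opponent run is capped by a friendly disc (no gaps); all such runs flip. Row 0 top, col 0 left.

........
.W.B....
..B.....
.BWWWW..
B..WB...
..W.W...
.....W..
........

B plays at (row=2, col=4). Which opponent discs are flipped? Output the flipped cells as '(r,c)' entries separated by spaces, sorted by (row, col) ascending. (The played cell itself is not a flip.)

Dir NW: first cell 'B' (not opp) -> no flip
Dir N: first cell '.' (not opp) -> no flip
Dir NE: first cell '.' (not opp) -> no flip
Dir W: first cell '.' (not opp) -> no flip
Dir E: first cell '.' (not opp) -> no flip
Dir SW: opp run (3,3), next='.' -> no flip
Dir S: opp run (3,4) capped by B -> flip
Dir SE: opp run (3,5), next='.' -> no flip

Answer: (3,4)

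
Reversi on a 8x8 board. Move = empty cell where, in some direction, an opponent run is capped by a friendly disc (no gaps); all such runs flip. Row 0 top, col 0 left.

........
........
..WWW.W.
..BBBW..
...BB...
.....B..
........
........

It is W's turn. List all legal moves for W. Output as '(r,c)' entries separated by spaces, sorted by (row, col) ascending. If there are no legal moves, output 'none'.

(2,1): no bracket -> illegal
(2,5): no bracket -> illegal
(3,1): flips 3 -> legal
(4,1): flips 1 -> legal
(4,2): flips 2 -> legal
(4,5): flips 1 -> legal
(4,6): no bracket -> illegal
(5,2): no bracket -> illegal
(5,3): flips 3 -> legal
(5,4): flips 2 -> legal
(5,6): no bracket -> illegal
(6,4): no bracket -> illegal
(6,5): no bracket -> illegal
(6,6): flips 3 -> legal

Answer: (3,1) (4,1) (4,2) (4,5) (5,3) (5,4) (6,6)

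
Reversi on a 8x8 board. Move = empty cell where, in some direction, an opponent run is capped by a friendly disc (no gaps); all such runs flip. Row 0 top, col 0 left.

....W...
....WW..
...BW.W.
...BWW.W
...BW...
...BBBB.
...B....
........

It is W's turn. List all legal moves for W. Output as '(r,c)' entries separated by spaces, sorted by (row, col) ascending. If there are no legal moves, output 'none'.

Answer: (1,2) (2,2) (3,2) (4,2) (5,2) (6,2) (6,4) (6,6)

Derivation:
(1,2): flips 1 -> legal
(1,3): no bracket -> illegal
(2,2): flips 2 -> legal
(3,2): flips 2 -> legal
(4,2): flips 2 -> legal
(4,5): no bracket -> illegal
(4,6): no bracket -> illegal
(4,7): no bracket -> illegal
(5,2): flips 1 -> legal
(5,7): no bracket -> illegal
(6,2): flips 1 -> legal
(6,4): flips 1 -> legal
(6,5): no bracket -> illegal
(6,6): flips 1 -> legal
(6,7): no bracket -> illegal
(7,2): no bracket -> illegal
(7,3): no bracket -> illegal
(7,4): no bracket -> illegal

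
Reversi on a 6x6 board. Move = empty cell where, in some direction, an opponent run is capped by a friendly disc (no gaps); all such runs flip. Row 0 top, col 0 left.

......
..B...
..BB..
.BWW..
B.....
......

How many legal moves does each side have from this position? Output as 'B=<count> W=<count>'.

Answer: B=5 W=5

Derivation:
-- B to move --
(2,1): no bracket -> illegal
(2,4): no bracket -> illegal
(3,4): flips 2 -> legal
(4,1): flips 1 -> legal
(4,2): flips 1 -> legal
(4,3): flips 1 -> legal
(4,4): flips 1 -> legal
B mobility = 5
-- W to move --
(0,1): no bracket -> illegal
(0,2): flips 2 -> legal
(0,3): no bracket -> illegal
(1,1): flips 1 -> legal
(1,3): flips 1 -> legal
(1,4): flips 1 -> legal
(2,0): no bracket -> illegal
(2,1): no bracket -> illegal
(2,4): no bracket -> illegal
(3,0): flips 1 -> legal
(3,4): no bracket -> illegal
(4,1): no bracket -> illegal
(4,2): no bracket -> illegal
(5,0): no bracket -> illegal
(5,1): no bracket -> illegal
W mobility = 5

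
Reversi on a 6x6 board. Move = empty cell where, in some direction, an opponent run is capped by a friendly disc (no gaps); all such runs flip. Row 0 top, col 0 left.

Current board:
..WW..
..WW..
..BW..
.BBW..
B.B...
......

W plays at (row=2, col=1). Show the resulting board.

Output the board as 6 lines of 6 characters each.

Place W at (2,1); scan 8 dirs for brackets.
Dir NW: first cell '.' (not opp) -> no flip
Dir N: first cell '.' (not opp) -> no flip
Dir NE: first cell 'W' (not opp) -> no flip
Dir W: first cell '.' (not opp) -> no flip
Dir E: opp run (2,2) capped by W -> flip
Dir SW: first cell '.' (not opp) -> no flip
Dir S: opp run (3,1), next='.' -> no flip
Dir SE: opp run (3,2), next='.' -> no flip
All flips: (2,2)

Answer: ..WW..
..WW..
.WWW..
.BBW..
B.B...
......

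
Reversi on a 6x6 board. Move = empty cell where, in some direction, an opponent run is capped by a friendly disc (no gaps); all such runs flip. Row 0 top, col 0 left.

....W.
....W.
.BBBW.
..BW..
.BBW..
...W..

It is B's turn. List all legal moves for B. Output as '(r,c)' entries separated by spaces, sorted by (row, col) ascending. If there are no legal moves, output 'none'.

Answer: (0,5) (1,5) (2,5) (3,4) (4,4) (5,4)

Derivation:
(0,3): no bracket -> illegal
(0,5): flips 1 -> legal
(1,3): no bracket -> illegal
(1,5): flips 2 -> legal
(2,5): flips 1 -> legal
(3,4): flips 1 -> legal
(3,5): no bracket -> illegal
(4,4): flips 2 -> legal
(5,2): no bracket -> illegal
(5,4): flips 1 -> legal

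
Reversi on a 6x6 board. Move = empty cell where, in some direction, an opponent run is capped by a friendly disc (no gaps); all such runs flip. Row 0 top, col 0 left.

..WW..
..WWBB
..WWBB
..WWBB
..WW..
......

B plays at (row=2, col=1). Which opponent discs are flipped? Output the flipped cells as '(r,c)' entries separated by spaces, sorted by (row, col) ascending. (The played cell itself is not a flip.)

Dir NW: first cell '.' (not opp) -> no flip
Dir N: first cell '.' (not opp) -> no flip
Dir NE: opp run (1,2) (0,3), next=edge -> no flip
Dir W: first cell '.' (not opp) -> no flip
Dir E: opp run (2,2) (2,3) capped by B -> flip
Dir SW: first cell '.' (not opp) -> no flip
Dir S: first cell '.' (not opp) -> no flip
Dir SE: opp run (3,2) (4,3), next='.' -> no flip

Answer: (2,2) (2,3)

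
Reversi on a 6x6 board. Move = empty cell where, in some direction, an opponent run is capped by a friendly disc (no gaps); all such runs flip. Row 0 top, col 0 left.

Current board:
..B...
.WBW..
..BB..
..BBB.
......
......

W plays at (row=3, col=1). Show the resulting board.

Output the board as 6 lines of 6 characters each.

Place W at (3,1); scan 8 dirs for brackets.
Dir NW: first cell '.' (not opp) -> no flip
Dir N: first cell '.' (not opp) -> no flip
Dir NE: opp run (2,2) capped by W -> flip
Dir W: first cell '.' (not opp) -> no flip
Dir E: opp run (3,2) (3,3) (3,4), next='.' -> no flip
Dir SW: first cell '.' (not opp) -> no flip
Dir S: first cell '.' (not opp) -> no flip
Dir SE: first cell '.' (not opp) -> no flip
All flips: (2,2)

Answer: ..B...
.WBW..
..WB..
.WBBB.
......
......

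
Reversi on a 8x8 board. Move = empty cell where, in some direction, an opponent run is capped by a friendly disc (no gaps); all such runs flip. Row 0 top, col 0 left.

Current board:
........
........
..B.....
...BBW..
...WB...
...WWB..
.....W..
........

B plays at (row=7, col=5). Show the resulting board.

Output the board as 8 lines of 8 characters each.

Answer: ........
........
..B.....
...BBW..
...WB...
...WWB..
.....B..
.....B..

Derivation:
Place B at (7,5); scan 8 dirs for brackets.
Dir NW: first cell '.' (not opp) -> no flip
Dir N: opp run (6,5) capped by B -> flip
Dir NE: first cell '.' (not opp) -> no flip
Dir W: first cell '.' (not opp) -> no flip
Dir E: first cell '.' (not opp) -> no flip
Dir SW: edge -> no flip
Dir S: edge -> no flip
Dir SE: edge -> no flip
All flips: (6,5)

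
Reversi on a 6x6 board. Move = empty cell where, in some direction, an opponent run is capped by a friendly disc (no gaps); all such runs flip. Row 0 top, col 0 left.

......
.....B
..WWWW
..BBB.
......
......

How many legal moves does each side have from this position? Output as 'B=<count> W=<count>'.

Answer: B=5 W=6

Derivation:
-- B to move --
(1,1): flips 1 -> legal
(1,2): flips 2 -> legal
(1,3): flips 1 -> legal
(1,4): flips 2 -> legal
(2,1): no bracket -> illegal
(3,1): no bracket -> illegal
(3,5): flips 1 -> legal
B mobility = 5
-- W to move --
(0,4): no bracket -> illegal
(0,5): flips 1 -> legal
(1,4): no bracket -> illegal
(2,1): no bracket -> illegal
(3,1): no bracket -> illegal
(3,5): no bracket -> illegal
(4,1): flips 1 -> legal
(4,2): flips 2 -> legal
(4,3): flips 2 -> legal
(4,4): flips 2 -> legal
(4,5): flips 1 -> legal
W mobility = 6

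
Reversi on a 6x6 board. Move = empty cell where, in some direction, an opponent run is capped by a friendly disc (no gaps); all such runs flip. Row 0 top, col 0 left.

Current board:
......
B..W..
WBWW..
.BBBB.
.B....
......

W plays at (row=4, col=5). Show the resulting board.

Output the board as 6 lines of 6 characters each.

Place W at (4,5); scan 8 dirs for brackets.
Dir NW: opp run (3,4) capped by W -> flip
Dir N: first cell '.' (not opp) -> no flip
Dir NE: edge -> no flip
Dir W: first cell '.' (not opp) -> no flip
Dir E: edge -> no flip
Dir SW: first cell '.' (not opp) -> no flip
Dir S: first cell '.' (not opp) -> no flip
Dir SE: edge -> no flip
All flips: (3,4)

Answer: ......
B..W..
WBWW..
.BBBW.
.B...W
......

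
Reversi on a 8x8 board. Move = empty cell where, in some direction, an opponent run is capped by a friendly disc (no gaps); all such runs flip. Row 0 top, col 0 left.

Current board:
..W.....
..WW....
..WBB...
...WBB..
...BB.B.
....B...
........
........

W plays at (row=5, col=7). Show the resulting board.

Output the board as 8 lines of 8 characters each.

Place W at (5,7); scan 8 dirs for brackets.
Dir NW: opp run (4,6) (3,5) (2,4) capped by W -> flip
Dir N: first cell '.' (not opp) -> no flip
Dir NE: edge -> no flip
Dir W: first cell '.' (not opp) -> no flip
Dir E: edge -> no flip
Dir SW: first cell '.' (not opp) -> no flip
Dir S: first cell '.' (not opp) -> no flip
Dir SE: edge -> no flip
All flips: (2,4) (3,5) (4,6)

Answer: ..W.....
..WW....
..WBW...
...WBW..
...BB.W.
....B..W
........
........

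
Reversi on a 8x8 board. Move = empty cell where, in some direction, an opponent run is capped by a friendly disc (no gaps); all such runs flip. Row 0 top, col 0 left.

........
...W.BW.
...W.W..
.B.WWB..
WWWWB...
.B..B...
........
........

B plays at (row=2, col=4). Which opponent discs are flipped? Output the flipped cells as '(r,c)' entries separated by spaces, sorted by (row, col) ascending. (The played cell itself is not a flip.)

Answer: (3,3) (3,4) (4,2)

Derivation:
Dir NW: opp run (1,3), next='.' -> no flip
Dir N: first cell '.' (not opp) -> no flip
Dir NE: first cell 'B' (not opp) -> no flip
Dir W: opp run (2,3), next='.' -> no flip
Dir E: opp run (2,5), next='.' -> no flip
Dir SW: opp run (3,3) (4,2) capped by B -> flip
Dir S: opp run (3,4) capped by B -> flip
Dir SE: first cell 'B' (not opp) -> no flip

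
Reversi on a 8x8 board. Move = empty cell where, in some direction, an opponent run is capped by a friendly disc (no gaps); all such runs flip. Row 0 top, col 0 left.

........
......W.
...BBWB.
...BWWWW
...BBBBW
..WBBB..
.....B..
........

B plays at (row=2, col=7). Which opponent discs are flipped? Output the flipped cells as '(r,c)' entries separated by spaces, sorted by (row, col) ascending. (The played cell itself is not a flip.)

Dir NW: opp run (1,6), next='.' -> no flip
Dir N: first cell '.' (not opp) -> no flip
Dir NE: edge -> no flip
Dir W: first cell 'B' (not opp) -> no flip
Dir E: edge -> no flip
Dir SW: opp run (3,6) capped by B -> flip
Dir S: opp run (3,7) (4,7), next='.' -> no flip
Dir SE: edge -> no flip

Answer: (3,6)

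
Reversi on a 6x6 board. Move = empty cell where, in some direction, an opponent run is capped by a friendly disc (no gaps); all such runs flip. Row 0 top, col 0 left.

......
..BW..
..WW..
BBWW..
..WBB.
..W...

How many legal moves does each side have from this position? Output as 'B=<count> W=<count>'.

-- B to move --
(0,2): no bracket -> illegal
(0,3): flips 3 -> legal
(0,4): flips 2 -> legal
(1,1): flips 2 -> legal
(1,4): flips 1 -> legal
(2,1): flips 1 -> legal
(2,4): no bracket -> illegal
(3,4): flips 3 -> legal
(4,1): flips 1 -> legal
(5,1): no bracket -> illegal
(5,3): flips 1 -> legal
B mobility = 8
-- W to move --
(0,1): flips 1 -> legal
(0,2): flips 1 -> legal
(0,3): no bracket -> illegal
(1,1): flips 1 -> legal
(2,0): flips 1 -> legal
(2,1): no bracket -> illegal
(3,4): flips 1 -> legal
(3,5): no bracket -> illegal
(4,0): flips 1 -> legal
(4,1): no bracket -> illegal
(4,5): flips 2 -> legal
(5,3): flips 1 -> legal
(5,4): flips 1 -> legal
(5,5): flips 1 -> legal
W mobility = 10

Answer: B=8 W=10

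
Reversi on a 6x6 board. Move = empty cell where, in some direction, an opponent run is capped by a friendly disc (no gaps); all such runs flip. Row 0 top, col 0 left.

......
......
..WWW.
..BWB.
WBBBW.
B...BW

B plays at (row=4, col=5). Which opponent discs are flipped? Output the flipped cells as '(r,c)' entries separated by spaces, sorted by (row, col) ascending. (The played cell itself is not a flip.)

Dir NW: first cell 'B' (not opp) -> no flip
Dir N: first cell '.' (not opp) -> no flip
Dir NE: edge -> no flip
Dir W: opp run (4,4) capped by B -> flip
Dir E: edge -> no flip
Dir SW: first cell 'B' (not opp) -> no flip
Dir S: opp run (5,5), next=edge -> no flip
Dir SE: edge -> no flip

Answer: (4,4)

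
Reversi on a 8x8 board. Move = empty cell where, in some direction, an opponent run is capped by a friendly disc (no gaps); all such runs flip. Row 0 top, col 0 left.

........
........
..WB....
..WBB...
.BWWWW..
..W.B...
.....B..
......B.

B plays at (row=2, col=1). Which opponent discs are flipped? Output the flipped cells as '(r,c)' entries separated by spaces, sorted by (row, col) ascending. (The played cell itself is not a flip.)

Answer: (2,2) (3,2) (4,3)

Derivation:
Dir NW: first cell '.' (not opp) -> no flip
Dir N: first cell '.' (not opp) -> no flip
Dir NE: first cell '.' (not opp) -> no flip
Dir W: first cell '.' (not opp) -> no flip
Dir E: opp run (2,2) capped by B -> flip
Dir SW: first cell '.' (not opp) -> no flip
Dir S: first cell '.' (not opp) -> no flip
Dir SE: opp run (3,2) (4,3) capped by B -> flip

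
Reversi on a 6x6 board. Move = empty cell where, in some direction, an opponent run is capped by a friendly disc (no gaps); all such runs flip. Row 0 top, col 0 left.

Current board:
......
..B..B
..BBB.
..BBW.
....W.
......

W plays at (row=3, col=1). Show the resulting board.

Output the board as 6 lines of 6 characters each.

Answer: ......
..B..B
..BBB.
.WWWW.
....W.
......

Derivation:
Place W at (3,1); scan 8 dirs for brackets.
Dir NW: first cell '.' (not opp) -> no flip
Dir N: first cell '.' (not opp) -> no flip
Dir NE: opp run (2,2), next='.' -> no flip
Dir W: first cell '.' (not opp) -> no flip
Dir E: opp run (3,2) (3,3) capped by W -> flip
Dir SW: first cell '.' (not opp) -> no flip
Dir S: first cell '.' (not opp) -> no flip
Dir SE: first cell '.' (not opp) -> no flip
All flips: (3,2) (3,3)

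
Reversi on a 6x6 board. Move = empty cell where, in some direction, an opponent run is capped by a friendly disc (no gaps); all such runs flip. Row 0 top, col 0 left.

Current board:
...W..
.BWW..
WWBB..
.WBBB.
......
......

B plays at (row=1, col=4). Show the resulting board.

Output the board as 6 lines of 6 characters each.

Place B at (1,4); scan 8 dirs for brackets.
Dir NW: opp run (0,3), next=edge -> no flip
Dir N: first cell '.' (not opp) -> no flip
Dir NE: first cell '.' (not opp) -> no flip
Dir W: opp run (1,3) (1,2) capped by B -> flip
Dir E: first cell '.' (not opp) -> no flip
Dir SW: first cell 'B' (not opp) -> no flip
Dir S: first cell '.' (not opp) -> no flip
Dir SE: first cell '.' (not opp) -> no flip
All flips: (1,2) (1,3)

Answer: ...W..
.BBBB.
WWBB..
.WBBB.
......
......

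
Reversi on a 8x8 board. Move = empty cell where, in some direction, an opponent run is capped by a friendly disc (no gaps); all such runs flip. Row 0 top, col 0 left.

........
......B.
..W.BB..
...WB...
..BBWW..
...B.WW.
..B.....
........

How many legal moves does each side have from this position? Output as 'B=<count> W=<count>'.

Answer: B=6 W=8

Derivation:
-- B to move --
(1,1): no bracket -> illegal
(1,2): no bracket -> illegal
(1,3): no bracket -> illegal
(2,1): no bracket -> illegal
(2,3): flips 1 -> legal
(3,1): no bracket -> illegal
(3,2): flips 1 -> legal
(3,5): flips 1 -> legal
(3,6): no bracket -> illegal
(4,6): flips 2 -> legal
(4,7): no bracket -> illegal
(5,4): flips 1 -> legal
(5,7): no bracket -> illegal
(6,4): no bracket -> illegal
(6,5): no bracket -> illegal
(6,6): no bracket -> illegal
(6,7): flips 2 -> legal
B mobility = 6
-- W to move --
(0,5): no bracket -> illegal
(0,6): no bracket -> illegal
(0,7): no bracket -> illegal
(1,3): no bracket -> illegal
(1,4): flips 2 -> legal
(1,5): flips 1 -> legal
(1,7): no bracket -> illegal
(2,3): flips 1 -> legal
(2,6): no bracket -> illegal
(2,7): no bracket -> illegal
(3,1): no bracket -> illegal
(3,2): no bracket -> illegal
(3,5): flips 1 -> legal
(3,6): no bracket -> illegal
(4,1): flips 2 -> legal
(5,1): flips 1 -> legal
(5,2): no bracket -> illegal
(5,4): no bracket -> illegal
(6,1): no bracket -> illegal
(6,3): flips 2 -> legal
(6,4): no bracket -> illegal
(7,1): flips 2 -> legal
(7,2): no bracket -> illegal
(7,3): no bracket -> illegal
W mobility = 8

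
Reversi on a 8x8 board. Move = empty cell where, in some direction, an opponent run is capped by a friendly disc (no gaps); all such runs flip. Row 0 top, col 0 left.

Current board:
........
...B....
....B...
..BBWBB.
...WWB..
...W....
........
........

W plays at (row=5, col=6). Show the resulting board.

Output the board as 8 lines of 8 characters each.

Place W at (5,6); scan 8 dirs for brackets.
Dir NW: opp run (4,5) capped by W -> flip
Dir N: first cell '.' (not opp) -> no flip
Dir NE: first cell '.' (not opp) -> no flip
Dir W: first cell '.' (not opp) -> no flip
Dir E: first cell '.' (not opp) -> no flip
Dir SW: first cell '.' (not opp) -> no flip
Dir S: first cell '.' (not opp) -> no flip
Dir SE: first cell '.' (not opp) -> no flip
All flips: (4,5)

Answer: ........
...B....
....B...
..BBWBB.
...WWW..
...W..W.
........
........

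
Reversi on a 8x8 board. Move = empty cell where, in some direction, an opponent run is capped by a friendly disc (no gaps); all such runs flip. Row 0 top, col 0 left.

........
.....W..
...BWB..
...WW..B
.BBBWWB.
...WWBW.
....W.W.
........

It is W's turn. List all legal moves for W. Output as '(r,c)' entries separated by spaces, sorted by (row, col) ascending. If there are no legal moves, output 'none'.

(1,2): flips 1 -> legal
(1,3): flips 1 -> legal
(1,4): no bracket -> illegal
(1,6): flips 1 -> legal
(2,2): flips 1 -> legal
(2,6): flips 1 -> legal
(2,7): no bracket -> illegal
(3,0): no bracket -> illegal
(3,1): flips 1 -> legal
(3,2): flips 1 -> legal
(3,5): flips 1 -> legal
(3,6): flips 1 -> legal
(4,0): flips 3 -> legal
(4,7): flips 1 -> legal
(5,0): no bracket -> illegal
(5,1): flips 1 -> legal
(5,2): flips 1 -> legal
(5,7): no bracket -> illegal
(6,5): flips 1 -> legal

Answer: (1,2) (1,3) (1,6) (2,2) (2,6) (3,1) (3,2) (3,5) (3,6) (4,0) (4,7) (5,1) (5,2) (6,5)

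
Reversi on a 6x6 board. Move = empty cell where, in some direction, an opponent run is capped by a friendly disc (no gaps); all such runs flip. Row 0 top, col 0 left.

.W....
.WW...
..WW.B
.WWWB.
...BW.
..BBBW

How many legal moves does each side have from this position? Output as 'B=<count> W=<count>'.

Answer: B=5 W=5

Derivation:
-- B to move --
(0,0): no bracket -> illegal
(0,2): no bracket -> illegal
(0,3): no bracket -> illegal
(1,0): no bracket -> illegal
(1,3): flips 2 -> legal
(1,4): no bracket -> illegal
(2,0): no bracket -> illegal
(2,1): flips 1 -> legal
(2,4): no bracket -> illegal
(3,0): flips 3 -> legal
(3,5): flips 1 -> legal
(4,0): no bracket -> illegal
(4,1): no bracket -> illegal
(4,2): no bracket -> illegal
(4,5): flips 1 -> legal
B mobility = 5
-- W to move --
(1,4): no bracket -> illegal
(1,5): no bracket -> illegal
(2,4): flips 1 -> legal
(3,5): flips 1 -> legal
(4,1): no bracket -> illegal
(4,2): flips 1 -> legal
(4,5): flips 1 -> legal
(5,1): flips 3 -> legal
W mobility = 5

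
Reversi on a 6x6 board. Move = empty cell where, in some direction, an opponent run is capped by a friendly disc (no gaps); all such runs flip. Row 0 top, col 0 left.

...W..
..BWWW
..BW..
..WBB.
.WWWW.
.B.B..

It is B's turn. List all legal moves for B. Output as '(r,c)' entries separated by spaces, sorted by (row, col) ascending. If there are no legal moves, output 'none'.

Answer: (0,4) (2,4) (3,1) (3,5) (5,2) (5,4) (5,5)

Derivation:
(0,2): no bracket -> illegal
(0,4): flips 1 -> legal
(0,5): no bracket -> illegal
(2,1): no bracket -> illegal
(2,4): flips 1 -> legal
(2,5): no bracket -> illegal
(3,0): no bracket -> illegal
(3,1): flips 3 -> legal
(3,5): flips 1 -> legal
(4,0): no bracket -> illegal
(4,5): no bracket -> illegal
(5,0): no bracket -> illegal
(5,2): flips 3 -> legal
(5,4): flips 1 -> legal
(5,5): flips 1 -> legal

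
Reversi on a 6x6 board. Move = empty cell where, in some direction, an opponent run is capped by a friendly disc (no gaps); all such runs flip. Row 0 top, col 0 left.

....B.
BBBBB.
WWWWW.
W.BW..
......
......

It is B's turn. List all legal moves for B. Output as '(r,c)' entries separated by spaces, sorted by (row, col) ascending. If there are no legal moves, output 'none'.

(1,5): no bracket -> illegal
(2,5): no bracket -> illegal
(3,1): flips 2 -> legal
(3,4): flips 3 -> legal
(3,5): flips 1 -> legal
(4,0): flips 2 -> legal
(4,1): no bracket -> illegal
(4,2): no bracket -> illegal
(4,3): flips 2 -> legal
(4,4): flips 2 -> legal

Answer: (3,1) (3,4) (3,5) (4,0) (4,3) (4,4)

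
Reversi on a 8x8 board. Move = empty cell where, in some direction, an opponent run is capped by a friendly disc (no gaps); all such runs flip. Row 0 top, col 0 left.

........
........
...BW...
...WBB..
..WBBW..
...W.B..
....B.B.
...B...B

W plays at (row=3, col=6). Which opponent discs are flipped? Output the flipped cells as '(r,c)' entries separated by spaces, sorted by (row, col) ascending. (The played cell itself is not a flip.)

Dir NW: first cell '.' (not opp) -> no flip
Dir N: first cell '.' (not opp) -> no flip
Dir NE: first cell '.' (not opp) -> no flip
Dir W: opp run (3,5) (3,4) capped by W -> flip
Dir E: first cell '.' (not opp) -> no flip
Dir SW: first cell 'W' (not opp) -> no flip
Dir S: first cell '.' (not opp) -> no flip
Dir SE: first cell '.' (not opp) -> no flip

Answer: (3,4) (3,5)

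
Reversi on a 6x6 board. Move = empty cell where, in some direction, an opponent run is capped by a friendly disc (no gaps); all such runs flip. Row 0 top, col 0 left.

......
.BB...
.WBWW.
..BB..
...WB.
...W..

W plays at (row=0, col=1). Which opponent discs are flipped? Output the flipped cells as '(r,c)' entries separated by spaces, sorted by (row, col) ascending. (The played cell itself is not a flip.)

Answer: (1,1) (1,2)

Derivation:
Dir NW: edge -> no flip
Dir N: edge -> no flip
Dir NE: edge -> no flip
Dir W: first cell '.' (not opp) -> no flip
Dir E: first cell '.' (not opp) -> no flip
Dir SW: first cell '.' (not opp) -> no flip
Dir S: opp run (1,1) capped by W -> flip
Dir SE: opp run (1,2) capped by W -> flip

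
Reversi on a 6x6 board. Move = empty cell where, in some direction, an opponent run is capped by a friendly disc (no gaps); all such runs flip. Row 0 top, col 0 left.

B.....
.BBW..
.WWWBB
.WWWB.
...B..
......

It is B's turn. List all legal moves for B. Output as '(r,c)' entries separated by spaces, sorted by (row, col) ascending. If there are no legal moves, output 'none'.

(0,2): flips 1 -> legal
(0,3): flips 3 -> legal
(0,4): no bracket -> illegal
(1,0): flips 2 -> legal
(1,4): flips 1 -> legal
(2,0): flips 3 -> legal
(3,0): flips 4 -> legal
(4,0): no bracket -> illegal
(4,1): flips 2 -> legal
(4,2): flips 3 -> legal
(4,4): flips 2 -> legal

Answer: (0,2) (0,3) (1,0) (1,4) (2,0) (3,0) (4,1) (4,2) (4,4)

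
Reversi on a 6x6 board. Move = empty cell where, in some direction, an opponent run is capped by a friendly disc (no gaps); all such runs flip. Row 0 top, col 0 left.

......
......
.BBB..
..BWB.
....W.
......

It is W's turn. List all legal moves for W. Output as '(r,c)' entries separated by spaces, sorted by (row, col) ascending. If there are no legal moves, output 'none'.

(1,0): no bracket -> illegal
(1,1): flips 1 -> legal
(1,2): no bracket -> illegal
(1,3): flips 1 -> legal
(1,4): no bracket -> illegal
(2,0): no bracket -> illegal
(2,4): flips 1 -> legal
(2,5): no bracket -> illegal
(3,0): no bracket -> illegal
(3,1): flips 1 -> legal
(3,5): flips 1 -> legal
(4,1): no bracket -> illegal
(4,2): no bracket -> illegal
(4,3): no bracket -> illegal
(4,5): no bracket -> illegal

Answer: (1,1) (1,3) (2,4) (3,1) (3,5)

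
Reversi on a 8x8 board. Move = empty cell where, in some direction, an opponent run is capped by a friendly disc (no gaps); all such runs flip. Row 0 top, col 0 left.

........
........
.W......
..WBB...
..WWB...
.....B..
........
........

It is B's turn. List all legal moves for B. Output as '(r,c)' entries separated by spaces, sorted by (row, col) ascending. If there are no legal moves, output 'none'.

Answer: (3,1) (4,1) (5,1) (5,2) (5,3)

Derivation:
(1,0): no bracket -> illegal
(1,1): no bracket -> illegal
(1,2): no bracket -> illegal
(2,0): no bracket -> illegal
(2,2): no bracket -> illegal
(2,3): no bracket -> illegal
(3,0): no bracket -> illegal
(3,1): flips 1 -> legal
(4,1): flips 2 -> legal
(5,1): flips 1 -> legal
(5,2): flips 1 -> legal
(5,3): flips 1 -> legal
(5,4): no bracket -> illegal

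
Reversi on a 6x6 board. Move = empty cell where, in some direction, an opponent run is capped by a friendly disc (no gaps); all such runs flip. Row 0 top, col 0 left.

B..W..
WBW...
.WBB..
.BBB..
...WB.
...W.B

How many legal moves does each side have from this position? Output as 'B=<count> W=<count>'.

Answer: B=6 W=8

Derivation:
-- B to move --
(0,1): flips 1 -> legal
(0,2): flips 1 -> legal
(0,4): no bracket -> illegal
(1,3): flips 1 -> legal
(1,4): no bracket -> illegal
(2,0): flips 2 -> legal
(3,0): no bracket -> illegal
(3,4): no bracket -> illegal
(4,2): flips 1 -> legal
(5,2): no bracket -> illegal
(5,4): flips 1 -> legal
B mobility = 6
-- W to move --
(0,1): flips 1 -> legal
(0,2): no bracket -> illegal
(1,3): flips 2 -> legal
(1,4): no bracket -> illegal
(2,0): no bracket -> illegal
(2,4): flips 2 -> legal
(3,0): no bracket -> illegal
(3,4): flips 1 -> legal
(3,5): flips 1 -> legal
(4,0): no bracket -> illegal
(4,1): flips 1 -> legal
(4,2): flips 2 -> legal
(4,5): flips 1 -> legal
(5,4): no bracket -> illegal
W mobility = 8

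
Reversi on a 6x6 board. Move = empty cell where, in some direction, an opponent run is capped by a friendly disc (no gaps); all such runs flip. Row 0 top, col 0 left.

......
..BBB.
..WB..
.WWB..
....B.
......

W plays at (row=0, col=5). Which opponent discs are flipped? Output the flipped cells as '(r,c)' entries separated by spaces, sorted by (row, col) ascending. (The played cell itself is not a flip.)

Answer: (1,4) (2,3)

Derivation:
Dir NW: edge -> no flip
Dir N: edge -> no flip
Dir NE: edge -> no flip
Dir W: first cell '.' (not opp) -> no flip
Dir E: edge -> no flip
Dir SW: opp run (1,4) (2,3) capped by W -> flip
Dir S: first cell '.' (not opp) -> no flip
Dir SE: edge -> no flip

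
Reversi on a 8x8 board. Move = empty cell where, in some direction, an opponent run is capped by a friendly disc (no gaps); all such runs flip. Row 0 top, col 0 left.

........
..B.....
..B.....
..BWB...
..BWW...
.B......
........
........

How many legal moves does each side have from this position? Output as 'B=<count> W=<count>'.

Answer: B=5 W=8

Derivation:
-- B to move --
(2,3): no bracket -> illegal
(2,4): flips 1 -> legal
(3,5): no bracket -> illegal
(4,5): flips 2 -> legal
(5,2): flips 1 -> legal
(5,3): no bracket -> illegal
(5,4): flips 2 -> legal
(5,5): flips 2 -> legal
B mobility = 5
-- W to move --
(0,1): no bracket -> illegal
(0,2): no bracket -> illegal
(0,3): no bracket -> illegal
(1,1): flips 1 -> legal
(1,3): no bracket -> illegal
(2,1): flips 1 -> legal
(2,3): no bracket -> illegal
(2,4): flips 1 -> legal
(2,5): flips 1 -> legal
(3,1): flips 1 -> legal
(3,5): flips 1 -> legal
(4,0): no bracket -> illegal
(4,1): flips 1 -> legal
(4,5): no bracket -> illegal
(5,0): no bracket -> illegal
(5,2): no bracket -> illegal
(5,3): no bracket -> illegal
(6,0): flips 2 -> legal
(6,1): no bracket -> illegal
(6,2): no bracket -> illegal
W mobility = 8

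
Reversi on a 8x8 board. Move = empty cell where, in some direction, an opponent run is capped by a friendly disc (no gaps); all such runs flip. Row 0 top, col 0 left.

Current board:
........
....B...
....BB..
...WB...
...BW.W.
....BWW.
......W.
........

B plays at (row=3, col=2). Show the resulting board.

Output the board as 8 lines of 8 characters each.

Place B at (3,2); scan 8 dirs for brackets.
Dir NW: first cell '.' (not opp) -> no flip
Dir N: first cell '.' (not opp) -> no flip
Dir NE: first cell '.' (not opp) -> no flip
Dir W: first cell '.' (not opp) -> no flip
Dir E: opp run (3,3) capped by B -> flip
Dir SW: first cell '.' (not opp) -> no flip
Dir S: first cell '.' (not opp) -> no flip
Dir SE: first cell 'B' (not opp) -> no flip
All flips: (3,3)

Answer: ........
....B...
....BB..
..BBB...
...BW.W.
....BWW.
......W.
........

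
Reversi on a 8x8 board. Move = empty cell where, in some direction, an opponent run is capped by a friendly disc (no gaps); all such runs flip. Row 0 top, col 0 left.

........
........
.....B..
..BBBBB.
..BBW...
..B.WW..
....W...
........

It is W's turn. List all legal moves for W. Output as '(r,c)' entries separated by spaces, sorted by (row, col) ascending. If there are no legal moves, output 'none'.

Answer: (2,1) (2,2) (2,4) (2,6) (4,1)

Derivation:
(1,4): no bracket -> illegal
(1,5): no bracket -> illegal
(1,6): no bracket -> illegal
(2,1): flips 2 -> legal
(2,2): flips 1 -> legal
(2,3): no bracket -> illegal
(2,4): flips 1 -> legal
(2,6): flips 1 -> legal
(2,7): no bracket -> illegal
(3,1): no bracket -> illegal
(3,7): no bracket -> illegal
(4,1): flips 2 -> legal
(4,5): no bracket -> illegal
(4,6): no bracket -> illegal
(4,7): no bracket -> illegal
(5,1): no bracket -> illegal
(5,3): no bracket -> illegal
(6,1): no bracket -> illegal
(6,2): no bracket -> illegal
(6,3): no bracket -> illegal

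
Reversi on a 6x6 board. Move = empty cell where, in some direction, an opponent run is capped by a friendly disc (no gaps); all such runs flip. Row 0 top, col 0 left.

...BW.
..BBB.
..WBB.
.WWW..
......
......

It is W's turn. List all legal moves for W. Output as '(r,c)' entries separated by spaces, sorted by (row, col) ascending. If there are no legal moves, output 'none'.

(0,1): no bracket -> illegal
(0,2): flips 2 -> legal
(0,5): flips 2 -> legal
(1,1): no bracket -> illegal
(1,5): flips 1 -> legal
(2,1): no bracket -> illegal
(2,5): flips 2 -> legal
(3,4): flips 2 -> legal
(3,5): no bracket -> illegal

Answer: (0,2) (0,5) (1,5) (2,5) (3,4)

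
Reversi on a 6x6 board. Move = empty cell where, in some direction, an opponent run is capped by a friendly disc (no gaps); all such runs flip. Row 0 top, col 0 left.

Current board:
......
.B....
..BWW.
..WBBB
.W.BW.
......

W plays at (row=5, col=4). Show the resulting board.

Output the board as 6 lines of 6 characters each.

Answer: ......
.B....
..BWW.
..WBBB
.W.WW.
....W.

Derivation:
Place W at (5,4); scan 8 dirs for brackets.
Dir NW: opp run (4,3) capped by W -> flip
Dir N: first cell 'W' (not opp) -> no flip
Dir NE: first cell '.' (not opp) -> no flip
Dir W: first cell '.' (not opp) -> no flip
Dir E: first cell '.' (not opp) -> no flip
Dir SW: edge -> no flip
Dir S: edge -> no flip
Dir SE: edge -> no flip
All flips: (4,3)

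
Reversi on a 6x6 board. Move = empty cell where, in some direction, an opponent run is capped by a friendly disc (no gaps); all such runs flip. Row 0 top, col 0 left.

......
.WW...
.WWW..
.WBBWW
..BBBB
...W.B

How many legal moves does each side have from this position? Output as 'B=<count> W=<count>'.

-- B to move --
(0,0): flips 2 -> legal
(0,1): flips 3 -> legal
(0,2): flips 2 -> legal
(0,3): no bracket -> illegal
(1,0): flips 1 -> legal
(1,3): flips 1 -> legal
(1,4): flips 1 -> legal
(2,0): flips 1 -> legal
(2,4): flips 1 -> legal
(2,5): flips 2 -> legal
(3,0): flips 1 -> legal
(4,0): no bracket -> illegal
(4,1): no bracket -> illegal
(5,2): no bracket -> illegal
(5,4): no bracket -> illegal
B mobility = 10
-- W to move --
(2,4): no bracket -> illegal
(4,1): flips 1 -> legal
(5,1): no bracket -> illegal
(5,2): flips 3 -> legal
(5,4): flips 3 -> legal
W mobility = 3

Answer: B=10 W=3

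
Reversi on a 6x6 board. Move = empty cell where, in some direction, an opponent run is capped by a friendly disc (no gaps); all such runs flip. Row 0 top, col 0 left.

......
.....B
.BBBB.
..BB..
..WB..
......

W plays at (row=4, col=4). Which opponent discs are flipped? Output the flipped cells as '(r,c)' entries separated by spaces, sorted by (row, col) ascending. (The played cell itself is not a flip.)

Dir NW: opp run (3,3) (2,2), next='.' -> no flip
Dir N: first cell '.' (not opp) -> no flip
Dir NE: first cell '.' (not opp) -> no flip
Dir W: opp run (4,3) capped by W -> flip
Dir E: first cell '.' (not opp) -> no flip
Dir SW: first cell '.' (not opp) -> no flip
Dir S: first cell '.' (not opp) -> no flip
Dir SE: first cell '.' (not opp) -> no flip

Answer: (4,3)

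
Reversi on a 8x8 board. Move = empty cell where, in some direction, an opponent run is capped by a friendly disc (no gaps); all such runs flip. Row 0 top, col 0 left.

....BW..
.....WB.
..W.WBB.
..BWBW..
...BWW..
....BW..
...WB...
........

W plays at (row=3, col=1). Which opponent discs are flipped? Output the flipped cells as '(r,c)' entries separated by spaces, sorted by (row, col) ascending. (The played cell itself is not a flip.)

Answer: (3,2)

Derivation:
Dir NW: first cell '.' (not opp) -> no flip
Dir N: first cell '.' (not opp) -> no flip
Dir NE: first cell 'W' (not opp) -> no flip
Dir W: first cell '.' (not opp) -> no flip
Dir E: opp run (3,2) capped by W -> flip
Dir SW: first cell '.' (not opp) -> no flip
Dir S: first cell '.' (not opp) -> no flip
Dir SE: first cell '.' (not opp) -> no flip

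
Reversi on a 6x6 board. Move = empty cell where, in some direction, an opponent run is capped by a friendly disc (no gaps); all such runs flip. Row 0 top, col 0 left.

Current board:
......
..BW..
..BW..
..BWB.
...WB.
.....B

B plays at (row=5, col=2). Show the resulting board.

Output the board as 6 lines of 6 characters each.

Answer: ......
..BW..
..BW..
..BWB.
...BB.
..B..B

Derivation:
Place B at (5,2); scan 8 dirs for brackets.
Dir NW: first cell '.' (not opp) -> no flip
Dir N: first cell '.' (not opp) -> no flip
Dir NE: opp run (4,3) capped by B -> flip
Dir W: first cell '.' (not opp) -> no flip
Dir E: first cell '.' (not opp) -> no flip
Dir SW: edge -> no flip
Dir S: edge -> no flip
Dir SE: edge -> no flip
All flips: (4,3)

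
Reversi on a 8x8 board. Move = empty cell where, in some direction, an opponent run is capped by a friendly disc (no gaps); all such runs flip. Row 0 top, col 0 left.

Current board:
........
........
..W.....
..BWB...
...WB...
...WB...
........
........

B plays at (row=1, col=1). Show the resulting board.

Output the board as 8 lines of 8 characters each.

Answer: ........
.B......
..B.....
..BBB...
...WB...
...WB...
........
........

Derivation:
Place B at (1,1); scan 8 dirs for brackets.
Dir NW: first cell '.' (not opp) -> no flip
Dir N: first cell '.' (not opp) -> no flip
Dir NE: first cell '.' (not opp) -> no flip
Dir W: first cell '.' (not opp) -> no flip
Dir E: first cell '.' (not opp) -> no flip
Dir SW: first cell '.' (not opp) -> no flip
Dir S: first cell '.' (not opp) -> no flip
Dir SE: opp run (2,2) (3,3) capped by B -> flip
All flips: (2,2) (3,3)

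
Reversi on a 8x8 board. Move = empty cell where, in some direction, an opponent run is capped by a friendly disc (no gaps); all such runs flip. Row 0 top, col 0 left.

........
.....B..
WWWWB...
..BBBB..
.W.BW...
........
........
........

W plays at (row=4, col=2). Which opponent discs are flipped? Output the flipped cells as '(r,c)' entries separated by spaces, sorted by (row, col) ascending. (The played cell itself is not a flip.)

Dir NW: first cell '.' (not opp) -> no flip
Dir N: opp run (3,2) capped by W -> flip
Dir NE: opp run (3,3) (2,4) (1,5), next='.' -> no flip
Dir W: first cell 'W' (not opp) -> no flip
Dir E: opp run (4,3) capped by W -> flip
Dir SW: first cell '.' (not opp) -> no flip
Dir S: first cell '.' (not opp) -> no flip
Dir SE: first cell '.' (not opp) -> no flip

Answer: (3,2) (4,3)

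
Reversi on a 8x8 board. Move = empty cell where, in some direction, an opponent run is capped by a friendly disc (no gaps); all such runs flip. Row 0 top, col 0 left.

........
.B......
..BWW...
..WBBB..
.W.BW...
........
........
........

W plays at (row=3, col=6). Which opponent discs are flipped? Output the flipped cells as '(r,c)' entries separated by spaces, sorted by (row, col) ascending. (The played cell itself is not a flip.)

Dir NW: first cell '.' (not opp) -> no flip
Dir N: first cell '.' (not opp) -> no flip
Dir NE: first cell '.' (not opp) -> no flip
Dir W: opp run (3,5) (3,4) (3,3) capped by W -> flip
Dir E: first cell '.' (not opp) -> no flip
Dir SW: first cell '.' (not opp) -> no flip
Dir S: first cell '.' (not opp) -> no flip
Dir SE: first cell '.' (not opp) -> no flip

Answer: (3,3) (3,4) (3,5)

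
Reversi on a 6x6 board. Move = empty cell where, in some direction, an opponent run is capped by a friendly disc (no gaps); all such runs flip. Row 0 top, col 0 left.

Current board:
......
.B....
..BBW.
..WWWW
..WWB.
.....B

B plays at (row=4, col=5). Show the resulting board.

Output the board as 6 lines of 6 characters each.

Answer: ......
.B....
..BBW.
..WWBW
..WWBB
.....B

Derivation:
Place B at (4,5); scan 8 dirs for brackets.
Dir NW: opp run (3,4) capped by B -> flip
Dir N: opp run (3,5), next='.' -> no flip
Dir NE: edge -> no flip
Dir W: first cell 'B' (not opp) -> no flip
Dir E: edge -> no flip
Dir SW: first cell '.' (not opp) -> no flip
Dir S: first cell 'B' (not opp) -> no flip
Dir SE: edge -> no flip
All flips: (3,4)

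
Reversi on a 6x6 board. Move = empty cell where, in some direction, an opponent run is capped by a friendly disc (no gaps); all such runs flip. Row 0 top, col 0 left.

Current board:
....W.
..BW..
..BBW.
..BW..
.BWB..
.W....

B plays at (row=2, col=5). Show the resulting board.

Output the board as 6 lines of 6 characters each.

Place B at (2,5); scan 8 dirs for brackets.
Dir NW: first cell '.' (not opp) -> no flip
Dir N: first cell '.' (not opp) -> no flip
Dir NE: edge -> no flip
Dir W: opp run (2,4) capped by B -> flip
Dir E: edge -> no flip
Dir SW: first cell '.' (not opp) -> no flip
Dir S: first cell '.' (not opp) -> no flip
Dir SE: edge -> no flip
All flips: (2,4)

Answer: ....W.
..BW..
..BBBB
..BW..
.BWB..
.W....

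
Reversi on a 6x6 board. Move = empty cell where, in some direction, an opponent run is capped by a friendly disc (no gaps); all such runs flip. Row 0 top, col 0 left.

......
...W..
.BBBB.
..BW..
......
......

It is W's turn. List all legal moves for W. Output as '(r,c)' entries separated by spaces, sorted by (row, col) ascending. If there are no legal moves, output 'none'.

Answer: (1,1) (1,5) (3,1) (3,5)

Derivation:
(1,0): no bracket -> illegal
(1,1): flips 1 -> legal
(1,2): no bracket -> illegal
(1,4): no bracket -> illegal
(1,5): flips 1 -> legal
(2,0): no bracket -> illegal
(2,5): no bracket -> illegal
(3,0): no bracket -> illegal
(3,1): flips 2 -> legal
(3,4): no bracket -> illegal
(3,5): flips 1 -> legal
(4,1): no bracket -> illegal
(4,2): no bracket -> illegal
(4,3): no bracket -> illegal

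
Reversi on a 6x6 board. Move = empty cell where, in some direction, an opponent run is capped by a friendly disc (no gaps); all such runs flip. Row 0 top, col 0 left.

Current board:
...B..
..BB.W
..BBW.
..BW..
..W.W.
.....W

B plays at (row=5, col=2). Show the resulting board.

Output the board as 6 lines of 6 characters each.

Place B at (5,2); scan 8 dirs for brackets.
Dir NW: first cell '.' (not opp) -> no flip
Dir N: opp run (4,2) capped by B -> flip
Dir NE: first cell '.' (not opp) -> no flip
Dir W: first cell '.' (not opp) -> no flip
Dir E: first cell '.' (not opp) -> no flip
Dir SW: edge -> no flip
Dir S: edge -> no flip
Dir SE: edge -> no flip
All flips: (4,2)

Answer: ...B..
..BB.W
..BBW.
..BW..
..B.W.
..B..W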